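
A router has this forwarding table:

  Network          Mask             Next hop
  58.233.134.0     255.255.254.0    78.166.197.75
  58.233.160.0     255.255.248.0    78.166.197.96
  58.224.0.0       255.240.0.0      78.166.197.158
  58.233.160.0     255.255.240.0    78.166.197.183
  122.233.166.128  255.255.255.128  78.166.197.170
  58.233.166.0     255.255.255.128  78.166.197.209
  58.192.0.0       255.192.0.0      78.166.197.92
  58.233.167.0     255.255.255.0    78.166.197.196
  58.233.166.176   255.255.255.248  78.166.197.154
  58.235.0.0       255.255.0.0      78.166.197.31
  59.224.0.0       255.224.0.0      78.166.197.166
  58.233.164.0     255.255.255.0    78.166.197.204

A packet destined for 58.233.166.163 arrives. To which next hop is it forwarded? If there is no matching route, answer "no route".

78.166.197.96

Routes whose prefix contains 58.233.166.163:
  58.192.0.0/10 (58.192.0.0 - 58.255.255.255) -> 78.166.197.92
  58.224.0.0/12 (58.224.0.0 - 58.239.255.255) -> 78.166.197.158
  58.233.160.0/20 (58.233.160.0 - 58.233.175.255) -> 78.166.197.183
  58.233.160.0/21 (58.233.160.0 - 58.233.167.255) -> 78.166.197.96
More-specific entries that do NOT match:
  58.233.166.176/29 (58.233.166.176 - 58.233.166.183) does not contain 58.233.166.163
  122.233.166.128/25 (122.233.166.128 - 122.233.166.255) does not contain 58.233.166.163
  58.233.166.0/25 (58.233.166.0 - 58.233.166.127) does not contain 58.233.166.163
  58.233.167.0/24 (58.233.167.0 - 58.233.167.255) does not contain 58.233.166.163
  58.233.164.0/24 (58.233.164.0 - 58.233.164.255) does not contain 58.233.166.163
  58.233.134.0/23 (58.233.134.0 - 58.233.135.255) does not contain 58.233.166.163
Longest matching prefix is /21 -> next hop 78.166.197.96.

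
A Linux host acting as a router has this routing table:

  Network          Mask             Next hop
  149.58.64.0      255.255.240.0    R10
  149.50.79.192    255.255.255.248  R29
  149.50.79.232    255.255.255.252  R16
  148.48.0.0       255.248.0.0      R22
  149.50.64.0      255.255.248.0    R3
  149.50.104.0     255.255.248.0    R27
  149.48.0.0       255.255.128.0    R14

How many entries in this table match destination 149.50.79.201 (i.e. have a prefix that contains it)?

0

No listed prefix contains 149.50.79.201.
Total matching entries: 0.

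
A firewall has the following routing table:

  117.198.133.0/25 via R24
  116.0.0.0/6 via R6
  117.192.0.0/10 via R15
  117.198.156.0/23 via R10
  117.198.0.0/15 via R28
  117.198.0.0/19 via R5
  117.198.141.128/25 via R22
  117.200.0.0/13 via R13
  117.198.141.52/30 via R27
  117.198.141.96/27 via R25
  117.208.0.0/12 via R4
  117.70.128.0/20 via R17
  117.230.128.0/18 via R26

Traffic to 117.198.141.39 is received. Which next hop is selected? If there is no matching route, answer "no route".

Routes whose prefix contains 117.198.141.39:
  116.0.0.0/6 (116.0.0.0 - 119.255.255.255) -> R6
  117.192.0.0/10 (117.192.0.0 - 117.255.255.255) -> R15
  117.198.0.0/15 (117.198.0.0 - 117.199.255.255) -> R28
More-specific entries that do NOT match:
  117.198.141.52/30 (117.198.141.52 - 117.198.141.55) does not contain 117.198.141.39
  117.198.141.96/27 (117.198.141.96 - 117.198.141.127) does not contain 117.198.141.39
  117.198.133.0/25 (117.198.133.0 - 117.198.133.127) does not contain 117.198.141.39
  117.198.141.128/25 (117.198.141.128 - 117.198.141.255) does not contain 117.198.141.39
  117.198.156.0/23 (117.198.156.0 - 117.198.157.255) does not contain 117.198.141.39
  117.70.128.0/20 (117.70.128.0 - 117.70.143.255) does not contain 117.198.141.39
  117.198.0.0/19 (117.198.0.0 - 117.198.31.255) does not contain 117.198.141.39
  117.230.128.0/18 (117.230.128.0 - 117.230.191.255) does not contain 117.198.141.39
Longest matching prefix is /15 -> next hop R28.

R28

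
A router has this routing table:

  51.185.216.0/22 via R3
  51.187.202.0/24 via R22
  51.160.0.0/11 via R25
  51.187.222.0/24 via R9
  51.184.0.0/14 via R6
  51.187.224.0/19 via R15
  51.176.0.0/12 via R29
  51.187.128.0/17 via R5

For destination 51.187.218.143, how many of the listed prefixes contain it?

4

Prefixes containing 51.187.218.143:
  51.160.0.0/11 (51.160.0.0 - 51.191.255.255)
  51.176.0.0/12 (51.176.0.0 - 51.191.255.255)
  51.184.0.0/14 (51.184.0.0 - 51.187.255.255)
  51.187.128.0/17 (51.187.128.0 - 51.187.255.255)
Total matching entries: 4.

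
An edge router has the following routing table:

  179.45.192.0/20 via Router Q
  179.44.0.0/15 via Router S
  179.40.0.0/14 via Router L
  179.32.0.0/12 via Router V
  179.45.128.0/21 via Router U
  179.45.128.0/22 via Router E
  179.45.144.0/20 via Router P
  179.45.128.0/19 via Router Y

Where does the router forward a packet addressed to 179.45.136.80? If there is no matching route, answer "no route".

Routes whose prefix contains 179.45.136.80:
  179.32.0.0/12 (179.32.0.0 - 179.47.255.255) -> Router V
  179.44.0.0/15 (179.44.0.0 - 179.45.255.255) -> Router S
  179.45.128.0/19 (179.45.128.0 - 179.45.159.255) -> Router Y
More-specific entries that do NOT match:
  179.45.128.0/22 (179.45.128.0 - 179.45.131.255) does not contain 179.45.136.80
  179.45.128.0/21 (179.45.128.0 - 179.45.135.255) does not contain 179.45.136.80
  179.45.192.0/20 (179.45.192.0 - 179.45.207.255) does not contain 179.45.136.80
  179.45.144.0/20 (179.45.144.0 - 179.45.159.255) does not contain 179.45.136.80
Longest matching prefix is /19 -> next hop Router Y.

Router Y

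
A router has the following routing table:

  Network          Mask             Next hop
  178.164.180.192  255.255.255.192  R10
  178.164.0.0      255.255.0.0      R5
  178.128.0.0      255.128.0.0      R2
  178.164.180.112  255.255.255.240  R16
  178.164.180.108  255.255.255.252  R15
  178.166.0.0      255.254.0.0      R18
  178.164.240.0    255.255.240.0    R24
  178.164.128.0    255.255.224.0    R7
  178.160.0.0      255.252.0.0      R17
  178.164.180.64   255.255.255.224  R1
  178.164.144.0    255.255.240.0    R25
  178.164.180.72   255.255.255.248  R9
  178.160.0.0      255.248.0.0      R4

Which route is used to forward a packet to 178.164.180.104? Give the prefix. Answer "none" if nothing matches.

Entries matching 178.164.180.104:
  178.128.0.0/9 (178.128.0.0 - 178.255.255.255)
  178.160.0.0/13 (178.160.0.0 - 178.167.255.255)
  178.164.0.0/16 (178.164.0.0 - 178.164.255.255)
Most specific is 178.164.0.0/16.

178.164.0.0/16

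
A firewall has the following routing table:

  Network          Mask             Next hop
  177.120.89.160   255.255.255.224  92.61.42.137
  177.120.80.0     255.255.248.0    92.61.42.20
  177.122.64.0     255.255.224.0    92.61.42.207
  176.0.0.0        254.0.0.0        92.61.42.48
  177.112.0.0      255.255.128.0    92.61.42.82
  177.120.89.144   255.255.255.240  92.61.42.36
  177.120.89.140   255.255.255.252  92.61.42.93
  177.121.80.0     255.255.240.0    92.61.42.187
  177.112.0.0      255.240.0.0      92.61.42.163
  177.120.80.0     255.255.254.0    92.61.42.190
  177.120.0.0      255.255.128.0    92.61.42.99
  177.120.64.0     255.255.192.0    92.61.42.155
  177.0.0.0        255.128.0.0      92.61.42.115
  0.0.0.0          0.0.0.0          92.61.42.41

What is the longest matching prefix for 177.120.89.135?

Entries matching 177.120.89.135:
  0.0.0.0/0 (default, matches everything)
  176.0.0.0/7 (176.0.0.0 - 177.255.255.255)
  177.0.0.0/9 (177.0.0.0 - 177.127.255.255)
  177.112.0.0/12 (177.112.0.0 - 177.127.255.255)
  177.120.0.0/17 (177.120.0.0 - 177.120.127.255)
  177.120.64.0/18 (177.120.64.0 - 177.120.127.255)
Most specific is 177.120.64.0/18.

177.120.64.0/18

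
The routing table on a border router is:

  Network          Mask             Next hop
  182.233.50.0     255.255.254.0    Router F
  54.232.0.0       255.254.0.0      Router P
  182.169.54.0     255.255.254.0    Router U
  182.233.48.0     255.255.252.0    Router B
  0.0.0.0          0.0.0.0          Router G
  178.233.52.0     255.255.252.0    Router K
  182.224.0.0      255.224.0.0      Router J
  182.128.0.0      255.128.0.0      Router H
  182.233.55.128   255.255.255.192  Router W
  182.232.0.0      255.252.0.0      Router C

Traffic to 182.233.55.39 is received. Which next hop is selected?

Routes whose prefix contains 182.233.55.39:
  0.0.0.0/0 (default, matches everything) -> Router G
  182.128.0.0/9 (182.128.0.0 - 182.255.255.255) -> Router H
  182.224.0.0/11 (182.224.0.0 - 182.255.255.255) -> Router J
  182.232.0.0/14 (182.232.0.0 - 182.235.255.255) -> Router C
More-specific entries that do NOT match:
  182.233.55.128/26 (182.233.55.128 - 182.233.55.191) does not contain 182.233.55.39
  182.233.50.0/23 (182.233.50.0 - 182.233.51.255) does not contain 182.233.55.39
  182.169.54.0/23 (182.169.54.0 - 182.169.55.255) does not contain 182.233.55.39
  182.233.48.0/22 (182.233.48.0 - 182.233.51.255) does not contain 182.233.55.39
  178.233.52.0/22 (178.233.52.0 - 178.233.55.255) does not contain 182.233.55.39
  54.232.0.0/15 (54.232.0.0 - 54.233.255.255) does not contain 182.233.55.39
Longest matching prefix is /14 -> next hop Router C.

Router C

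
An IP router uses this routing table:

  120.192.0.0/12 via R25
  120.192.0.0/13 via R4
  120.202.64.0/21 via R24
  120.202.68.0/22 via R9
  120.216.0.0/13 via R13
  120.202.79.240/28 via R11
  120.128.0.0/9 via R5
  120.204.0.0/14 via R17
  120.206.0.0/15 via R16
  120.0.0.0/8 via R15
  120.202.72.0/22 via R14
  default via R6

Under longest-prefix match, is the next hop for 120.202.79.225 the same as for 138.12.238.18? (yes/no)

120.202.79.225: longest match 120.192.0.0/12 -> R25
138.12.238.18: longest match 0.0.0.0/0 -> R6

no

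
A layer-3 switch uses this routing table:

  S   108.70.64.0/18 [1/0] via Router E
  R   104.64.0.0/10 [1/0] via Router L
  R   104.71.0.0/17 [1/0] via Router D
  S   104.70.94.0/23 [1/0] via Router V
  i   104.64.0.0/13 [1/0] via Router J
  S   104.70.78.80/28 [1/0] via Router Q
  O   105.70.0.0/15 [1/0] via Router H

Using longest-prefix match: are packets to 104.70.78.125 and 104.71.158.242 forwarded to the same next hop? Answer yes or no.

yes

104.70.78.125: longest match 104.64.0.0/13 -> Router J
104.71.158.242: longest match 104.64.0.0/13 -> Router J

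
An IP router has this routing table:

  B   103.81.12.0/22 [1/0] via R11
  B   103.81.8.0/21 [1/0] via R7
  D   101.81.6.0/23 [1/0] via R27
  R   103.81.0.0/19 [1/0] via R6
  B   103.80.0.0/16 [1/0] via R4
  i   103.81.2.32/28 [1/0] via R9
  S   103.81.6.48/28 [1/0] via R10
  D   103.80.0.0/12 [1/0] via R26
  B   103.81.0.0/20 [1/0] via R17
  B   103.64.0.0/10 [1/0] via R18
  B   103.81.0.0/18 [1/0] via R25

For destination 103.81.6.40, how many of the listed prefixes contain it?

5

Prefixes containing 103.81.6.40:
  103.64.0.0/10 (103.64.0.0 - 103.127.255.255)
  103.80.0.0/12 (103.80.0.0 - 103.95.255.255)
  103.81.0.0/18 (103.81.0.0 - 103.81.63.255)
  103.81.0.0/19 (103.81.0.0 - 103.81.31.255)
  103.81.0.0/20 (103.81.0.0 - 103.81.15.255)
Total matching entries: 5.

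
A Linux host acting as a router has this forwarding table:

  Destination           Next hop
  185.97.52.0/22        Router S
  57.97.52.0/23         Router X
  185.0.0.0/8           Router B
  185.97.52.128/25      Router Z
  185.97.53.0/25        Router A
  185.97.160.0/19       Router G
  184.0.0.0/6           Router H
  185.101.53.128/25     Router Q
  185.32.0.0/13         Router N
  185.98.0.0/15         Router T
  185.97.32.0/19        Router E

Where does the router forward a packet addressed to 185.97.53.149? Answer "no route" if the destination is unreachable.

Routes whose prefix contains 185.97.53.149:
  184.0.0.0/6 (184.0.0.0 - 187.255.255.255) -> Router H
  185.0.0.0/8 (185.0.0.0 - 185.255.255.255) -> Router B
  185.97.32.0/19 (185.97.32.0 - 185.97.63.255) -> Router E
  185.97.52.0/22 (185.97.52.0 - 185.97.55.255) -> Router S
More-specific entries that do NOT match:
  185.97.52.128/25 (185.97.52.128 - 185.97.52.255) does not contain 185.97.53.149
  185.97.53.0/25 (185.97.53.0 - 185.97.53.127) does not contain 185.97.53.149
  185.101.53.128/25 (185.101.53.128 - 185.101.53.255) does not contain 185.97.53.149
  57.97.52.0/23 (57.97.52.0 - 57.97.53.255) does not contain 185.97.53.149
Longest matching prefix is /22 -> next hop Router S.

Router S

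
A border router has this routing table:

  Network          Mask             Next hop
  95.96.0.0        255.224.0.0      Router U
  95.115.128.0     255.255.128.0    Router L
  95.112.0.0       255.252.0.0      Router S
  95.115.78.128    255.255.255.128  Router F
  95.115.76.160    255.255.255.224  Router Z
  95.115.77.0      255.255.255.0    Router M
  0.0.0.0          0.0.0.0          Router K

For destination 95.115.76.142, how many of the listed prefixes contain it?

3

Prefixes containing 95.115.76.142:
  0.0.0.0/0 (default, matches everything)
  95.96.0.0/11 (95.96.0.0 - 95.127.255.255)
  95.112.0.0/14 (95.112.0.0 - 95.115.255.255)
Total matching entries: 3.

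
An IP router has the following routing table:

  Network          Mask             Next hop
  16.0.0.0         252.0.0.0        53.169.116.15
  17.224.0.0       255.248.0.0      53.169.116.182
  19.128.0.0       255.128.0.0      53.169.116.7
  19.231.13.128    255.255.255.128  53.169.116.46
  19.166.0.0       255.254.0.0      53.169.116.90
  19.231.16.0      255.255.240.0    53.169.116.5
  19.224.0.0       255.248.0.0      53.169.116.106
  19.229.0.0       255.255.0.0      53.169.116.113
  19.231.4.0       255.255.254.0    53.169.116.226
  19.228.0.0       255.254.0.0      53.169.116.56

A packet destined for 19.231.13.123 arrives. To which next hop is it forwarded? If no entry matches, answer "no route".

53.169.116.106

Routes whose prefix contains 19.231.13.123:
  16.0.0.0/6 (16.0.0.0 - 19.255.255.255) -> 53.169.116.15
  19.128.0.0/9 (19.128.0.0 - 19.255.255.255) -> 53.169.116.7
  19.224.0.0/13 (19.224.0.0 - 19.231.255.255) -> 53.169.116.106
More-specific entries that do NOT match:
  19.231.13.128/25 (19.231.13.128 - 19.231.13.255) does not contain 19.231.13.123
  19.231.4.0/23 (19.231.4.0 - 19.231.5.255) does not contain 19.231.13.123
  19.231.16.0/20 (19.231.16.0 - 19.231.31.255) does not contain 19.231.13.123
  19.229.0.0/16 (19.229.0.0 - 19.229.255.255) does not contain 19.231.13.123
  19.166.0.0/15 (19.166.0.0 - 19.167.255.255) does not contain 19.231.13.123
  19.228.0.0/15 (19.228.0.0 - 19.229.255.255) does not contain 19.231.13.123
Longest matching prefix is /13 -> next hop 53.169.116.106.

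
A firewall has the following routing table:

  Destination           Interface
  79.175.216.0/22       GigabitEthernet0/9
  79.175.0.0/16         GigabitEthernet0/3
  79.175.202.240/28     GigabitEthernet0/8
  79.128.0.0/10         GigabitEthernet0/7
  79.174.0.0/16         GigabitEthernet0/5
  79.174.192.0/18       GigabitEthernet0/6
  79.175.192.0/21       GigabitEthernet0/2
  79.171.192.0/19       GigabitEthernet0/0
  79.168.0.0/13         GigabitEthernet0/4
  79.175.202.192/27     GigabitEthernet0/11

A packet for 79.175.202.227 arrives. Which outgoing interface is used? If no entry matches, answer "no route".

Routes whose prefix contains 79.175.202.227:
  79.128.0.0/10 (79.128.0.0 - 79.191.255.255) -> GigabitEthernet0/7
  79.168.0.0/13 (79.168.0.0 - 79.175.255.255) -> GigabitEthernet0/4
  79.175.0.0/16 (79.175.0.0 - 79.175.255.255) -> GigabitEthernet0/3
More-specific entries that do NOT match:
  79.175.202.240/28 (79.175.202.240 - 79.175.202.255) does not contain 79.175.202.227
  79.175.202.192/27 (79.175.202.192 - 79.175.202.223) does not contain 79.175.202.227
  79.175.216.0/22 (79.175.216.0 - 79.175.219.255) does not contain 79.175.202.227
  79.175.192.0/21 (79.175.192.0 - 79.175.199.255) does not contain 79.175.202.227
  79.171.192.0/19 (79.171.192.0 - 79.171.223.255) does not contain 79.175.202.227
  79.174.192.0/18 (79.174.192.0 - 79.174.255.255) does not contain 79.175.202.227
Longest matching prefix is /16 -> interface GigabitEthernet0/3.

GigabitEthernet0/3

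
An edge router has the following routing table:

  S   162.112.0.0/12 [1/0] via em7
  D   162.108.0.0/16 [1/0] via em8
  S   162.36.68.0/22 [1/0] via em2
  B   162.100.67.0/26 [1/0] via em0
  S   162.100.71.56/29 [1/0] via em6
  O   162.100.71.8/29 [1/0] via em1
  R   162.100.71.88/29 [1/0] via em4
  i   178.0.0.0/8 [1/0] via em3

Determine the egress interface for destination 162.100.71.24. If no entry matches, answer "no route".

no route

No entry's prefix contains 162.100.71.24; there is no default route.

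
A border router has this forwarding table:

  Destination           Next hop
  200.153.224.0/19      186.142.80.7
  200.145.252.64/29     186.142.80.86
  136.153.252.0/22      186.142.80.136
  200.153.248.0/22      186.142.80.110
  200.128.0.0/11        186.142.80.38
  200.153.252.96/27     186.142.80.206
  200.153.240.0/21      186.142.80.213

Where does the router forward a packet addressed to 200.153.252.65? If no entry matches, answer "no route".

186.142.80.7

Routes whose prefix contains 200.153.252.65:
  200.128.0.0/11 (200.128.0.0 - 200.159.255.255) -> 186.142.80.38
  200.153.224.0/19 (200.153.224.0 - 200.153.255.255) -> 186.142.80.7
More-specific entries that do NOT match:
  200.145.252.64/29 (200.145.252.64 - 200.145.252.71) does not contain 200.153.252.65
  200.153.252.96/27 (200.153.252.96 - 200.153.252.127) does not contain 200.153.252.65
  136.153.252.0/22 (136.153.252.0 - 136.153.255.255) does not contain 200.153.252.65
  200.153.248.0/22 (200.153.248.0 - 200.153.251.255) does not contain 200.153.252.65
  200.153.240.0/21 (200.153.240.0 - 200.153.247.255) does not contain 200.153.252.65
Longest matching prefix is /19 -> next hop 186.142.80.7.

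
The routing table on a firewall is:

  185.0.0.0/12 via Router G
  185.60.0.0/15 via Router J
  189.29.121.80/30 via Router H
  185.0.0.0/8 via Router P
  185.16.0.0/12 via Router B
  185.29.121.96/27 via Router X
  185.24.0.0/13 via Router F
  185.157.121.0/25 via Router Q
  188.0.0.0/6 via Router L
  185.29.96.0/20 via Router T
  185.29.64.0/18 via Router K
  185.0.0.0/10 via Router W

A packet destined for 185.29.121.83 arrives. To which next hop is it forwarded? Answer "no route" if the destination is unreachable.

Router K

Routes whose prefix contains 185.29.121.83:
  185.0.0.0/8 (185.0.0.0 - 185.255.255.255) -> Router P
  185.0.0.0/10 (185.0.0.0 - 185.63.255.255) -> Router W
  185.16.0.0/12 (185.16.0.0 - 185.31.255.255) -> Router B
  185.24.0.0/13 (185.24.0.0 - 185.31.255.255) -> Router F
  185.29.64.0/18 (185.29.64.0 - 185.29.127.255) -> Router K
More-specific entries that do NOT match:
  189.29.121.80/30 (189.29.121.80 - 189.29.121.83) does not contain 185.29.121.83
  185.29.121.96/27 (185.29.121.96 - 185.29.121.127) does not contain 185.29.121.83
  185.157.121.0/25 (185.157.121.0 - 185.157.121.127) does not contain 185.29.121.83
  185.29.96.0/20 (185.29.96.0 - 185.29.111.255) does not contain 185.29.121.83
Longest matching prefix is /18 -> next hop Router K.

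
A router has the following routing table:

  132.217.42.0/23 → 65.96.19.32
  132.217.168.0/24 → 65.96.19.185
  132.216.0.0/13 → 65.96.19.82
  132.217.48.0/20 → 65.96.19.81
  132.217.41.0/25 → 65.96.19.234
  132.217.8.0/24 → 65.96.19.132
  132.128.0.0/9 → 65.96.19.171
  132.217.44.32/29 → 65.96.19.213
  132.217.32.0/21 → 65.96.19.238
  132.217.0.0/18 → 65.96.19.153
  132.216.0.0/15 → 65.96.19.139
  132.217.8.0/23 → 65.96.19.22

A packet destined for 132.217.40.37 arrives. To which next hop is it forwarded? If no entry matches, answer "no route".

65.96.19.153

Routes whose prefix contains 132.217.40.37:
  132.128.0.0/9 (132.128.0.0 - 132.255.255.255) -> 65.96.19.171
  132.216.0.0/13 (132.216.0.0 - 132.223.255.255) -> 65.96.19.82
  132.216.0.0/15 (132.216.0.0 - 132.217.255.255) -> 65.96.19.139
  132.217.0.0/18 (132.217.0.0 - 132.217.63.255) -> 65.96.19.153
More-specific entries that do NOT match:
  132.217.44.32/29 (132.217.44.32 - 132.217.44.39) does not contain 132.217.40.37
  132.217.41.0/25 (132.217.41.0 - 132.217.41.127) does not contain 132.217.40.37
  132.217.168.0/24 (132.217.168.0 - 132.217.168.255) does not contain 132.217.40.37
  132.217.8.0/24 (132.217.8.0 - 132.217.8.255) does not contain 132.217.40.37
  132.217.42.0/23 (132.217.42.0 - 132.217.43.255) does not contain 132.217.40.37
  132.217.8.0/23 (132.217.8.0 - 132.217.9.255) does not contain 132.217.40.37
  132.217.32.0/21 (132.217.32.0 - 132.217.39.255) does not contain 132.217.40.37
  132.217.48.0/20 (132.217.48.0 - 132.217.63.255) does not contain 132.217.40.37
Longest matching prefix is /18 -> next hop 65.96.19.153.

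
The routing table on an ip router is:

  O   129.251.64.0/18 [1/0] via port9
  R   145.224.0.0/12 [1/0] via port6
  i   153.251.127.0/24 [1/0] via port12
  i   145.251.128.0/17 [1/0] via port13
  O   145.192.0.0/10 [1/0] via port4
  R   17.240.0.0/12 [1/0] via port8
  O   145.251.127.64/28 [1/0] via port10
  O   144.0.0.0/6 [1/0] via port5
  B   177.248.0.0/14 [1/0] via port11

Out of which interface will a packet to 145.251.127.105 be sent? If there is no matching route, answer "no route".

Routes whose prefix contains 145.251.127.105:
  144.0.0.0/6 (144.0.0.0 - 147.255.255.255) -> port5
  145.192.0.0/10 (145.192.0.0 - 145.255.255.255) -> port4
More-specific entries that do NOT match:
  145.251.127.64/28 (145.251.127.64 - 145.251.127.79) does not contain 145.251.127.105
  153.251.127.0/24 (153.251.127.0 - 153.251.127.255) does not contain 145.251.127.105
  129.251.64.0/18 (129.251.64.0 - 129.251.127.255) does not contain 145.251.127.105
  145.251.128.0/17 (145.251.128.0 - 145.251.255.255) does not contain 145.251.127.105
  177.248.0.0/14 (177.248.0.0 - 177.251.255.255) does not contain 145.251.127.105
  145.224.0.0/12 (145.224.0.0 - 145.239.255.255) does not contain 145.251.127.105
  17.240.0.0/12 (17.240.0.0 - 17.255.255.255) does not contain 145.251.127.105
Longest matching prefix is /10 -> interface port4.

port4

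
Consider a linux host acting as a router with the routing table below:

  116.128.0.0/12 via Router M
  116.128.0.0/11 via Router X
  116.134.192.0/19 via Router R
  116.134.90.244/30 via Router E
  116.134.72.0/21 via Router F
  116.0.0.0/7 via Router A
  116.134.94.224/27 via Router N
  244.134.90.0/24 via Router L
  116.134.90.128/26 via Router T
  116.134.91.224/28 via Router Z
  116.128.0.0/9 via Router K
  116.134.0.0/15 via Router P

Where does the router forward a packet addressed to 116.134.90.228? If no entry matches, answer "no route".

Routes whose prefix contains 116.134.90.228:
  116.0.0.0/7 (116.0.0.0 - 117.255.255.255) -> Router A
  116.128.0.0/9 (116.128.0.0 - 116.255.255.255) -> Router K
  116.128.0.0/11 (116.128.0.0 - 116.159.255.255) -> Router X
  116.128.0.0/12 (116.128.0.0 - 116.143.255.255) -> Router M
  116.134.0.0/15 (116.134.0.0 - 116.135.255.255) -> Router P
More-specific entries that do NOT match:
  116.134.90.244/30 (116.134.90.244 - 116.134.90.247) does not contain 116.134.90.228
  116.134.91.224/28 (116.134.91.224 - 116.134.91.239) does not contain 116.134.90.228
  116.134.94.224/27 (116.134.94.224 - 116.134.94.255) does not contain 116.134.90.228
  116.134.90.128/26 (116.134.90.128 - 116.134.90.191) does not contain 116.134.90.228
  244.134.90.0/24 (244.134.90.0 - 244.134.90.255) does not contain 116.134.90.228
  116.134.72.0/21 (116.134.72.0 - 116.134.79.255) does not contain 116.134.90.228
  116.134.192.0/19 (116.134.192.0 - 116.134.223.255) does not contain 116.134.90.228
Longest matching prefix is /15 -> next hop Router P.

Router P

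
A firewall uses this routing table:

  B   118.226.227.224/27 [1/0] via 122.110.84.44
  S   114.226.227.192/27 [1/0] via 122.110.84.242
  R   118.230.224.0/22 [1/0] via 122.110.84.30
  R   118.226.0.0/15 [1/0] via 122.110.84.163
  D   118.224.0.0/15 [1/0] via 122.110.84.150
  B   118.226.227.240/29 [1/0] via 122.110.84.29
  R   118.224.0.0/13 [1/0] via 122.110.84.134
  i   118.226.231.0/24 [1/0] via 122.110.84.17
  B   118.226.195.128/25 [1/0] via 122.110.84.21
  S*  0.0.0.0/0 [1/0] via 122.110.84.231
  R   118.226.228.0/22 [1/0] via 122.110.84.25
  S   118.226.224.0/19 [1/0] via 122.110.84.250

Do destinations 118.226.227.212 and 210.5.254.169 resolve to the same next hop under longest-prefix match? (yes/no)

118.226.227.212: longest match 118.226.224.0/19 -> 122.110.84.250
210.5.254.169: longest match 0.0.0.0/0 -> 122.110.84.231

no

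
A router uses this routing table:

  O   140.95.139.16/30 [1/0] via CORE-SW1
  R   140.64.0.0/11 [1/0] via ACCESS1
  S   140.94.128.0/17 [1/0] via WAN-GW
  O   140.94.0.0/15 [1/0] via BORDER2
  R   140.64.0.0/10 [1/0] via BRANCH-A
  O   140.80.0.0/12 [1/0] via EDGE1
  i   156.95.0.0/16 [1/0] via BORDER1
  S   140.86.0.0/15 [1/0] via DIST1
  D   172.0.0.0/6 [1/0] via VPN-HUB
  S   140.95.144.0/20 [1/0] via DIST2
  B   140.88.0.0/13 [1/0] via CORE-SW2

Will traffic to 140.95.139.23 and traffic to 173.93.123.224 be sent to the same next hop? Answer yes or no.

140.95.139.23: longest match 140.94.0.0/15 -> BORDER2
173.93.123.224: longest match 172.0.0.0/6 -> VPN-HUB

no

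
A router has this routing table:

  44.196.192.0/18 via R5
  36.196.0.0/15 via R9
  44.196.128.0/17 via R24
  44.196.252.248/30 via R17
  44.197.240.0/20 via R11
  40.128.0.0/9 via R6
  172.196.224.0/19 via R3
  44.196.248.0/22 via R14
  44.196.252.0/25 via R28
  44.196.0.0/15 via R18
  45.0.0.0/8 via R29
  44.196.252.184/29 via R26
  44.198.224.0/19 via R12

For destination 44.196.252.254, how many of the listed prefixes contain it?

Prefixes containing 44.196.252.254:
  44.196.0.0/15 (44.196.0.0 - 44.197.255.255)
  44.196.128.0/17 (44.196.128.0 - 44.196.255.255)
  44.196.192.0/18 (44.196.192.0 - 44.196.255.255)
Total matching entries: 3.

3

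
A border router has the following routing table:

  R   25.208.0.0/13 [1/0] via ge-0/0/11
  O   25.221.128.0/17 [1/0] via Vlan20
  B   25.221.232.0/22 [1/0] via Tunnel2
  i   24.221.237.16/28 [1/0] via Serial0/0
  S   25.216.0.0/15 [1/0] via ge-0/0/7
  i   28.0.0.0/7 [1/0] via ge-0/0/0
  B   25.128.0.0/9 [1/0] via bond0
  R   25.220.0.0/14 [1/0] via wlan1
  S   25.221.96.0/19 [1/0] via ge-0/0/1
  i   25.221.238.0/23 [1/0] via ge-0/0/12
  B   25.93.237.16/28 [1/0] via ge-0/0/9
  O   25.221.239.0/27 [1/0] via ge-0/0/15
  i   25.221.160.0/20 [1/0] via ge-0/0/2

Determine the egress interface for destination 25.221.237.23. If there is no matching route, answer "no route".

Vlan20

Routes whose prefix contains 25.221.237.23:
  25.128.0.0/9 (25.128.0.0 - 25.255.255.255) -> bond0
  25.220.0.0/14 (25.220.0.0 - 25.223.255.255) -> wlan1
  25.221.128.0/17 (25.221.128.0 - 25.221.255.255) -> Vlan20
More-specific entries that do NOT match:
  24.221.237.16/28 (24.221.237.16 - 24.221.237.31) does not contain 25.221.237.23
  25.93.237.16/28 (25.93.237.16 - 25.93.237.31) does not contain 25.221.237.23
  25.221.239.0/27 (25.221.239.0 - 25.221.239.31) does not contain 25.221.237.23
  25.221.238.0/23 (25.221.238.0 - 25.221.239.255) does not contain 25.221.237.23
  25.221.232.0/22 (25.221.232.0 - 25.221.235.255) does not contain 25.221.237.23
  25.221.160.0/20 (25.221.160.0 - 25.221.175.255) does not contain 25.221.237.23
  25.221.96.0/19 (25.221.96.0 - 25.221.127.255) does not contain 25.221.237.23
Longest matching prefix is /17 -> interface Vlan20.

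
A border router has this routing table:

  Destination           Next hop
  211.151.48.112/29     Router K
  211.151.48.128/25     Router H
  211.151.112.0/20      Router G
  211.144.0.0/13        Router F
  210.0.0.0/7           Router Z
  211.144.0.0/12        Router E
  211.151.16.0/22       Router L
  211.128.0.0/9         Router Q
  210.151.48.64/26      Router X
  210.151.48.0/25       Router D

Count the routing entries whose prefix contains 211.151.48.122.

4

Prefixes containing 211.151.48.122:
  210.0.0.0/7 (210.0.0.0 - 211.255.255.255)
  211.128.0.0/9 (211.128.0.0 - 211.255.255.255)
  211.144.0.0/12 (211.144.0.0 - 211.159.255.255)
  211.144.0.0/13 (211.144.0.0 - 211.151.255.255)
Total matching entries: 4.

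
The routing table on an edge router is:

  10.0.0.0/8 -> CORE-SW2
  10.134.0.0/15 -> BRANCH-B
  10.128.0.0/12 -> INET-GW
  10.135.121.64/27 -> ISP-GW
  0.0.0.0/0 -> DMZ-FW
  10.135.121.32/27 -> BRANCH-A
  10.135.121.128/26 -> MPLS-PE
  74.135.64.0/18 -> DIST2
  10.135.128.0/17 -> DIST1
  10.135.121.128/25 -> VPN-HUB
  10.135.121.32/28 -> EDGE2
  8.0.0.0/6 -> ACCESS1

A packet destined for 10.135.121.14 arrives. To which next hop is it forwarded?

Routes whose prefix contains 10.135.121.14:
  0.0.0.0/0 (default, matches everything) -> DMZ-FW
  8.0.0.0/6 (8.0.0.0 - 11.255.255.255) -> ACCESS1
  10.0.0.0/8 (10.0.0.0 - 10.255.255.255) -> CORE-SW2
  10.128.0.0/12 (10.128.0.0 - 10.143.255.255) -> INET-GW
  10.134.0.0/15 (10.134.0.0 - 10.135.255.255) -> BRANCH-B
More-specific entries that do NOT match:
  10.135.121.32/28 (10.135.121.32 - 10.135.121.47) does not contain 10.135.121.14
  10.135.121.64/27 (10.135.121.64 - 10.135.121.95) does not contain 10.135.121.14
  10.135.121.32/27 (10.135.121.32 - 10.135.121.63) does not contain 10.135.121.14
  10.135.121.128/26 (10.135.121.128 - 10.135.121.191) does not contain 10.135.121.14
  10.135.121.128/25 (10.135.121.128 - 10.135.121.255) does not contain 10.135.121.14
  74.135.64.0/18 (74.135.64.0 - 74.135.127.255) does not contain 10.135.121.14
  10.135.128.0/17 (10.135.128.0 - 10.135.255.255) does not contain 10.135.121.14
Longest matching prefix is /15 -> next hop BRANCH-B.

BRANCH-B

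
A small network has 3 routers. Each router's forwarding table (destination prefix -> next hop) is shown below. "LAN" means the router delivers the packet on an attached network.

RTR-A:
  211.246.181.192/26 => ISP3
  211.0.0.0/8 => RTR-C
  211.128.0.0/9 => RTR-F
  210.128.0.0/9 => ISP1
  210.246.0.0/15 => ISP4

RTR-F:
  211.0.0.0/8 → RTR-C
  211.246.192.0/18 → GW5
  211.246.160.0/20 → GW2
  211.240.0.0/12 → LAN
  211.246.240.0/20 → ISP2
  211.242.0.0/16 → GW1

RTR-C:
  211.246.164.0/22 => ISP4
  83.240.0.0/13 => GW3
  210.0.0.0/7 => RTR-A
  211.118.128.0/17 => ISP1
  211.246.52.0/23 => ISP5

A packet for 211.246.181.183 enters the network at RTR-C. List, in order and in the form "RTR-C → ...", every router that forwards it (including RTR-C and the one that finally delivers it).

RTR-C → RTR-A → RTR-F

At RTR-C: longest match for 211.246.181.183 is 210.0.0.0/7 -> RTR-A
At RTR-A: longest match for 211.246.181.183 is 211.128.0.0/9 -> RTR-F
At RTR-F: longest match for 211.246.181.183 is 211.240.0.0/12 -> LAN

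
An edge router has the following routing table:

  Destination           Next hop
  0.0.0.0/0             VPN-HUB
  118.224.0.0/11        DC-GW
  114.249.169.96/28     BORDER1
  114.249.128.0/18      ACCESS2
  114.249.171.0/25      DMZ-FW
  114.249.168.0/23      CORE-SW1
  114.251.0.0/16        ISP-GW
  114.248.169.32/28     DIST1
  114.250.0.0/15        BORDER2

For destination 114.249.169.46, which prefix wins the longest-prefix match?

Entries matching 114.249.169.46:
  0.0.0.0/0 (default, matches everything)
  114.249.128.0/18 (114.249.128.0 - 114.249.191.255)
  114.249.168.0/23 (114.249.168.0 - 114.249.169.255)
Most specific is 114.249.168.0/23.

114.249.168.0/23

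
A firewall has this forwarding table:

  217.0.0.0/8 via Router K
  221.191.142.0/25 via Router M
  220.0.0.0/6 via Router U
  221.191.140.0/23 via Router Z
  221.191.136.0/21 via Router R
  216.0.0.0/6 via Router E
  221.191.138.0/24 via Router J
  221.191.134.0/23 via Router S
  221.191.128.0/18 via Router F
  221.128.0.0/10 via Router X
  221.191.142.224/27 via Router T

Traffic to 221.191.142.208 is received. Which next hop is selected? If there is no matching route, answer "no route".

Router R

Routes whose prefix contains 221.191.142.208:
  220.0.0.0/6 (220.0.0.0 - 223.255.255.255) -> Router U
  221.128.0.0/10 (221.128.0.0 - 221.191.255.255) -> Router X
  221.191.128.0/18 (221.191.128.0 - 221.191.191.255) -> Router F
  221.191.136.0/21 (221.191.136.0 - 221.191.143.255) -> Router R
More-specific entries that do NOT match:
  221.191.142.224/27 (221.191.142.224 - 221.191.142.255) does not contain 221.191.142.208
  221.191.142.0/25 (221.191.142.0 - 221.191.142.127) does not contain 221.191.142.208
  221.191.138.0/24 (221.191.138.0 - 221.191.138.255) does not contain 221.191.142.208
  221.191.140.0/23 (221.191.140.0 - 221.191.141.255) does not contain 221.191.142.208
  221.191.134.0/23 (221.191.134.0 - 221.191.135.255) does not contain 221.191.142.208
Longest matching prefix is /21 -> next hop Router R.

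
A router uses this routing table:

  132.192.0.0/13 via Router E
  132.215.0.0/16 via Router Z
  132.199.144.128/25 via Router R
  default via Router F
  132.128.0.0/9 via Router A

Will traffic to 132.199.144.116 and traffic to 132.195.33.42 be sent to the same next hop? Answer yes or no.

yes

132.199.144.116: longest match 132.192.0.0/13 -> Router E
132.195.33.42: longest match 132.192.0.0/13 -> Router E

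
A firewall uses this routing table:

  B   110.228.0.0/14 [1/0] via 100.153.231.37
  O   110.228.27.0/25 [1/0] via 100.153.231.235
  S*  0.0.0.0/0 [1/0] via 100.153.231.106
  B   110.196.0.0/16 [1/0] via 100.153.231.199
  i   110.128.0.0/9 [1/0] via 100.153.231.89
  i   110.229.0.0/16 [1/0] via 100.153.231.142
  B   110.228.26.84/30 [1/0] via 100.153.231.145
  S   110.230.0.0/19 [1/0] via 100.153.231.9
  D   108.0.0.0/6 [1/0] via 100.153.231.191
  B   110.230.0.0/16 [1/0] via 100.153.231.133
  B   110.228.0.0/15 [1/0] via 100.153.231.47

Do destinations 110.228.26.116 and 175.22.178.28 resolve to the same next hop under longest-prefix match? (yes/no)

110.228.26.116: longest match 110.228.0.0/15 -> 100.153.231.47
175.22.178.28: longest match 0.0.0.0/0 -> 100.153.231.106

no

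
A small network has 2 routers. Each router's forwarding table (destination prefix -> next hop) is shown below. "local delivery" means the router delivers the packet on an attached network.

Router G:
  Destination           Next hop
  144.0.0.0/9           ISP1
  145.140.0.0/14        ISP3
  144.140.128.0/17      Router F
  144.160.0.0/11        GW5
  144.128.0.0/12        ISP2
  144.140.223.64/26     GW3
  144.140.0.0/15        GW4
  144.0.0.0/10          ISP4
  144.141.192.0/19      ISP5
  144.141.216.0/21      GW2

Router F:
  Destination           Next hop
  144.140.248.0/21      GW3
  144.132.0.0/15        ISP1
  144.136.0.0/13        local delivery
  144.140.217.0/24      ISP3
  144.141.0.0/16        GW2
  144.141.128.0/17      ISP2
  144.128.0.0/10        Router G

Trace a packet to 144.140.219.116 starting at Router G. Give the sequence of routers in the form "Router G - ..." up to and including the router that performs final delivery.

At Router G: longest match for 144.140.219.116 is 144.140.128.0/17 -> Router F
At Router F: longest match for 144.140.219.116 is 144.136.0.0/13 -> local delivery

Router G - Router F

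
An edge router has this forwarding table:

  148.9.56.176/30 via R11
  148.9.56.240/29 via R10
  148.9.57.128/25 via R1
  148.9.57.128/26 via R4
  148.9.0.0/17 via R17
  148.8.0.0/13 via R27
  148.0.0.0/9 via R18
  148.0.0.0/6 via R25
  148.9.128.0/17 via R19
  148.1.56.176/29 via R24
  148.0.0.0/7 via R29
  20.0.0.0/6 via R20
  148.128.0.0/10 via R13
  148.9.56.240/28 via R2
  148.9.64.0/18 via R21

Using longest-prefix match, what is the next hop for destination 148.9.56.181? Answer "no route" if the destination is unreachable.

R17

Routes whose prefix contains 148.9.56.181:
  148.0.0.0/6 (148.0.0.0 - 151.255.255.255) -> R25
  148.0.0.0/7 (148.0.0.0 - 149.255.255.255) -> R29
  148.0.0.0/9 (148.0.0.0 - 148.127.255.255) -> R18
  148.8.0.0/13 (148.8.0.0 - 148.15.255.255) -> R27
  148.9.0.0/17 (148.9.0.0 - 148.9.127.255) -> R17
More-specific entries that do NOT match:
  148.9.56.176/30 (148.9.56.176 - 148.9.56.179) does not contain 148.9.56.181
  148.9.56.240/29 (148.9.56.240 - 148.9.56.247) does not contain 148.9.56.181
  148.1.56.176/29 (148.1.56.176 - 148.1.56.183) does not contain 148.9.56.181
  148.9.56.240/28 (148.9.56.240 - 148.9.56.255) does not contain 148.9.56.181
  148.9.57.128/26 (148.9.57.128 - 148.9.57.191) does not contain 148.9.56.181
  148.9.57.128/25 (148.9.57.128 - 148.9.57.255) does not contain 148.9.56.181
  148.9.64.0/18 (148.9.64.0 - 148.9.127.255) does not contain 148.9.56.181
Longest matching prefix is /17 -> next hop R17.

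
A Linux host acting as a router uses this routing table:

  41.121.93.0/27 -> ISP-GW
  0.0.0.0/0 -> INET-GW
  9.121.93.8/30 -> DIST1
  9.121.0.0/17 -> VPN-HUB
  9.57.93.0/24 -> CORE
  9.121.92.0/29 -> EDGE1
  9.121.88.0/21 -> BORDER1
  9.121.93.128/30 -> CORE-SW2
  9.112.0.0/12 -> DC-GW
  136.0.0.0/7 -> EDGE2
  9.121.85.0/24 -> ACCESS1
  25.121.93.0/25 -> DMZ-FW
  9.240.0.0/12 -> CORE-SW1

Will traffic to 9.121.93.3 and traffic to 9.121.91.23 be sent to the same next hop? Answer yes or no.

9.121.93.3: longest match 9.121.88.0/21 -> BORDER1
9.121.91.23: longest match 9.121.88.0/21 -> BORDER1

yes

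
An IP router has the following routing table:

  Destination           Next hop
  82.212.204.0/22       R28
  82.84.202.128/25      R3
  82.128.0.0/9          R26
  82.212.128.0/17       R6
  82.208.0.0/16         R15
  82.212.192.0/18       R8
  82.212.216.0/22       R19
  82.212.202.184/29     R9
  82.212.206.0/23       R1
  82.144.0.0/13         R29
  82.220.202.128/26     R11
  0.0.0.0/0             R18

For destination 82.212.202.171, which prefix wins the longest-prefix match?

82.212.192.0/18

Entries matching 82.212.202.171:
  0.0.0.0/0 (default, matches everything)
  82.128.0.0/9 (82.128.0.0 - 82.255.255.255)
  82.212.128.0/17 (82.212.128.0 - 82.212.255.255)
  82.212.192.0/18 (82.212.192.0 - 82.212.255.255)
Most specific is 82.212.192.0/18.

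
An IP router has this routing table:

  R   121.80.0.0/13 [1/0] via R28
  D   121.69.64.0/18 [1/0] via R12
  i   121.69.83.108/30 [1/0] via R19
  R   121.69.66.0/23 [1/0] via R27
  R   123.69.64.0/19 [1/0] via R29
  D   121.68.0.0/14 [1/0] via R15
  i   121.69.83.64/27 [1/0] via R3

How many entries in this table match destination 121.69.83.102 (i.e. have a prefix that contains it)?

Prefixes containing 121.69.83.102:
  121.68.0.0/14 (121.68.0.0 - 121.71.255.255)
  121.69.64.0/18 (121.69.64.0 - 121.69.127.255)
Total matching entries: 2.

2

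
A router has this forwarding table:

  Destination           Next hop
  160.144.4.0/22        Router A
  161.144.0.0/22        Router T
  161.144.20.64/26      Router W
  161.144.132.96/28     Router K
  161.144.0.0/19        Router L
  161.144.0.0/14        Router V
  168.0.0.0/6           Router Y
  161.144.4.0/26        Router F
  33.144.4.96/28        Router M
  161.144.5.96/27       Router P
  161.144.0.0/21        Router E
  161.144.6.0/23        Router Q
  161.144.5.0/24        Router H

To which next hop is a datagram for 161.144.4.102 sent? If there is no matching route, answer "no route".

Routes whose prefix contains 161.144.4.102:
  161.144.0.0/14 (161.144.0.0 - 161.147.255.255) -> Router V
  161.144.0.0/19 (161.144.0.0 - 161.144.31.255) -> Router L
  161.144.0.0/21 (161.144.0.0 - 161.144.7.255) -> Router E
More-specific entries that do NOT match:
  161.144.132.96/28 (161.144.132.96 - 161.144.132.111) does not contain 161.144.4.102
  33.144.4.96/28 (33.144.4.96 - 33.144.4.111) does not contain 161.144.4.102
  161.144.5.96/27 (161.144.5.96 - 161.144.5.127) does not contain 161.144.4.102
  161.144.20.64/26 (161.144.20.64 - 161.144.20.127) does not contain 161.144.4.102
  161.144.4.0/26 (161.144.4.0 - 161.144.4.63) does not contain 161.144.4.102
  161.144.5.0/24 (161.144.5.0 - 161.144.5.255) does not contain 161.144.4.102
  161.144.6.0/23 (161.144.6.0 - 161.144.7.255) does not contain 161.144.4.102
  160.144.4.0/22 (160.144.4.0 - 160.144.7.255) does not contain 161.144.4.102
  161.144.0.0/22 (161.144.0.0 - 161.144.3.255) does not contain 161.144.4.102
Longest matching prefix is /21 -> next hop Router E.

Router E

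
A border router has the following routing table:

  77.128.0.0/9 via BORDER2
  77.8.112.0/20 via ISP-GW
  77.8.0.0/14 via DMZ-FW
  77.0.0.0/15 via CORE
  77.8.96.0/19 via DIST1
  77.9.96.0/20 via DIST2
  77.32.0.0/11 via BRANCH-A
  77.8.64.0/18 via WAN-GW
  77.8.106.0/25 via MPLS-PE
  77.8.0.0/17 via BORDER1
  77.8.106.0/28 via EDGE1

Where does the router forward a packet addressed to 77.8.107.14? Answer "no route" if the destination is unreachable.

DIST1

Routes whose prefix contains 77.8.107.14:
  77.8.0.0/14 (77.8.0.0 - 77.11.255.255) -> DMZ-FW
  77.8.0.0/17 (77.8.0.0 - 77.8.127.255) -> BORDER1
  77.8.64.0/18 (77.8.64.0 - 77.8.127.255) -> WAN-GW
  77.8.96.0/19 (77.8.96.0 - 77.8.127.255) -> DIST1
More-specific entries that do NOT match:
  77.8.106.0/28 (77.8.106.0 - 77.8.106.15) does not contain 77.8.107.14
  77.8.106.0/25 (77.8.106.0 - 77.8.106.127) does not contain 77.8.107.14
  77.8.112.0/20 (77.8.112.0 - 77.8.127.255) does not contain 77.8.107.14
  77.9.96.0/20 (77.9.96.0 - 77.9.111.255) does not contain 77.8.107.14
Longest matching prefix is /19 -> next hop DIST1.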